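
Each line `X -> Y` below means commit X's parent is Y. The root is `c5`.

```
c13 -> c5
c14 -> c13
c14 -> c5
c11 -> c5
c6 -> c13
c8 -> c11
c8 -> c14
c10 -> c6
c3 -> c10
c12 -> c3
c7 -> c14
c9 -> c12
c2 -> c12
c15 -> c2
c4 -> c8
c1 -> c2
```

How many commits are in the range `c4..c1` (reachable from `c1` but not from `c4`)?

Reachable from c1: {c1, c10, c12, c13, c2, c3, c5, c6}.
Reachable from c4: {c11, c13, c14, c4, c5, c8}.
In c1's history but not c4's: {c1, c10, c12, c2, c3, c6} — 6 commits.

6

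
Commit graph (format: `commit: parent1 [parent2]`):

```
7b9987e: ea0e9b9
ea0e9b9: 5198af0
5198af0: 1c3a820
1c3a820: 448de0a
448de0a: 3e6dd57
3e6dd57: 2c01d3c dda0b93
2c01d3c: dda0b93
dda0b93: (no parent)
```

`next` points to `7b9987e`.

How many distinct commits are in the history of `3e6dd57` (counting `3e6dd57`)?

3

Walking parent pointers from 3e6dd57: reachable set = {2c01d3c, 3e6dd57, dda0b93}.
That is 3 commits.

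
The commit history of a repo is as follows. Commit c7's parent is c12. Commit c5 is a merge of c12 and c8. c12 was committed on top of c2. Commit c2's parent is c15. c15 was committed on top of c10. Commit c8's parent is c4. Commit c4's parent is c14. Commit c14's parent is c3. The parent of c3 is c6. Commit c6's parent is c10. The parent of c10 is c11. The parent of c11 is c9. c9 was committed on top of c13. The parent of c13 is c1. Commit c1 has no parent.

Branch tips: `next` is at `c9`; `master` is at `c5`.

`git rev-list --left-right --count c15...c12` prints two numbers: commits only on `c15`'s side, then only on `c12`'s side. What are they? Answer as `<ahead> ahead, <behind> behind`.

0 ahead, 2 behind

Reachable from c15: {c1, c10, c11, c13, c15, c9}.
Reachable from c12: {c1, c10, c11, c12, c13, c15, c2, c9}.
Only in c15's history (ahead): {} — 0.
Only in c12's history (behind): {c12, c2} — 2.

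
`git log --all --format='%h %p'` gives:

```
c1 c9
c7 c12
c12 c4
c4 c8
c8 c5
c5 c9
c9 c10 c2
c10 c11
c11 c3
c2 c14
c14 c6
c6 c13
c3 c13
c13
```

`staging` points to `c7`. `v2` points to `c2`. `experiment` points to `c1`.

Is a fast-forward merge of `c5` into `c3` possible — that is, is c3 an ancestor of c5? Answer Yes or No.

A fast-forward from c3 to c5 is possible iff c3 is an ancestor of c5.
Ancestors of c5: {c10, c11, c13, c14, c2, c3, c5, c6, c9}.
c3 is among them, so fast-forward is possible.

Yes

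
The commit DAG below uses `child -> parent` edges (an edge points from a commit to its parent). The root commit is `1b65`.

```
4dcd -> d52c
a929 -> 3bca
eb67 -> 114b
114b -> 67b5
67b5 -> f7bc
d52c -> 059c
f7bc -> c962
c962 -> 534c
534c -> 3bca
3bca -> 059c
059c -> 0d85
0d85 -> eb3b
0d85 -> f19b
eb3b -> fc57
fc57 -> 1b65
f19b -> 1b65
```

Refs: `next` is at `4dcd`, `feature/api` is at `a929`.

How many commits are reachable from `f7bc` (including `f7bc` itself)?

Walking parent pointers from f7bc: reachable set = {059c, 0d85, 1b65, 3bca, 534c, c962, eb3b, f19b, f7bc, fc57}.
That is 10 commits.

10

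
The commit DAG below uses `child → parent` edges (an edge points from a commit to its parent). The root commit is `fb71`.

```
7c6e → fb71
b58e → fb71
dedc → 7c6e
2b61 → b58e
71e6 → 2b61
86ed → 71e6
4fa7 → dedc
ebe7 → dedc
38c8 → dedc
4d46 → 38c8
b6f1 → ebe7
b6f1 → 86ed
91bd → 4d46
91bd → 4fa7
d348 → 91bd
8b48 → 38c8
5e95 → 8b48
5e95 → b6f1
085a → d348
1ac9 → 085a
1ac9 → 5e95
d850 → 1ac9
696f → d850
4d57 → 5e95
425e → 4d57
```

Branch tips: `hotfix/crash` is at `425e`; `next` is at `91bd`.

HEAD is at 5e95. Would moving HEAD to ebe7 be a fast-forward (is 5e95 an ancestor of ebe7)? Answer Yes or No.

No

A fast-forward from 5e95 to ebe7 is possible iff 5e95 is an ancestor of ebe7.
Ancestors of ebe7: {7c6e, dedc, ebe7, fb71}.
5e95 is not among them, so fast-forward is not possible.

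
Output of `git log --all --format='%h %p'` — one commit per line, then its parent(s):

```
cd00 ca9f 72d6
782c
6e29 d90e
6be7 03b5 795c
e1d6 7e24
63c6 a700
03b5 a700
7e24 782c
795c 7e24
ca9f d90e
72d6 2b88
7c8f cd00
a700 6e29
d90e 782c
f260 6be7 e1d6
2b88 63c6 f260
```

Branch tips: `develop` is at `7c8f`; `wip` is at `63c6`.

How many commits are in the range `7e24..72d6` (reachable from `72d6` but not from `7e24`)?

11

Reachable from 72d6: {03b5, 2b88, 63c6, 6be7, 6e29, 72d6, 782c, 795c, 7e24, a700, d90e, e1d6, f260}.
Reachable from 7e24: {782c, 7e24}.
In 72d6's history but not 7e24's: {03b5, 2b88, 63c6, 6be7, 6e29, 72d6, 795c, a700, d90e, e1d6, f260} — 11 commits.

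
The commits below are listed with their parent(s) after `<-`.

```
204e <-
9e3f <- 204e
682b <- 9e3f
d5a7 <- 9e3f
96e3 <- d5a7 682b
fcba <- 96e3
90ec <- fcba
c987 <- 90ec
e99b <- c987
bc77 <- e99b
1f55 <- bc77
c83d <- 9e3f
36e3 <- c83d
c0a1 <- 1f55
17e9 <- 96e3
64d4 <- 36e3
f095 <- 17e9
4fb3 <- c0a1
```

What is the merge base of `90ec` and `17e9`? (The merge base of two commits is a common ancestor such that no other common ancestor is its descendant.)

96e3

Ancestors of 90ec: {204e, 682b, 90ec, 96e3, 9e3f, d5a7, fcba}.
Ancestors of 17e9: {17e9, 204e, 682b, 96e3, 9e3f, d5a7}.
Common ancestors: {204e, 682b, 96e3, 9e3f, d5a7}.
Among these, 96e3 is not an ancestor of any other common ancestor — it is the merge base.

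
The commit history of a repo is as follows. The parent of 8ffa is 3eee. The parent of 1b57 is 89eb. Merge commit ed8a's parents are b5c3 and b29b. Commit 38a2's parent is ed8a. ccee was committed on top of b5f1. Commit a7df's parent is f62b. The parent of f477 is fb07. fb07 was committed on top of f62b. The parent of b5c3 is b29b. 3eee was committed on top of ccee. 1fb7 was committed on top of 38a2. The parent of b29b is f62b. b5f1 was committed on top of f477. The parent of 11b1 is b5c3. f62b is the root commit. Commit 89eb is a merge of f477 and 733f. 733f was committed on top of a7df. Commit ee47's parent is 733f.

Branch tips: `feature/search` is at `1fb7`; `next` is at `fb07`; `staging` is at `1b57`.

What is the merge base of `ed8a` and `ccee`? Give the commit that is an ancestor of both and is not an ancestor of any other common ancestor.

Ancestors of ed8a: {b29b, b5c3, ed8a, f62b}.
Ancestors of ccee: {b5f1, ccee, f477, f62b, fb07}.
Common ancestors: {f62b}.
The only common ancestor is f62b, so it is the merge base.

f62b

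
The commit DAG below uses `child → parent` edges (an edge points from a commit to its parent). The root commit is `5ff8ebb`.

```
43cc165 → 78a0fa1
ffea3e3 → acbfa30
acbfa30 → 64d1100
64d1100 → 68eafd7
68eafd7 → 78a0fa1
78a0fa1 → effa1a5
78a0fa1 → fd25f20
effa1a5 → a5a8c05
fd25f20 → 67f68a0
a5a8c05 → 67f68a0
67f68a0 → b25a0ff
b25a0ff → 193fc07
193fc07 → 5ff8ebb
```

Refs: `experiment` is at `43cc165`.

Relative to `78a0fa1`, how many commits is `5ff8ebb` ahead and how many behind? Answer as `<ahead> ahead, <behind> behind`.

Reachable from 5ff8ebb: {5ff8ebb}.
Reachable from 78a0fa1: {193fc07, 5ff8ebb, 67f68a0, 78a0fa1, a5a8c05, b25a0ff, effa1a5, fd25f20}.
Only in 5ff8ebb's history (ahead): {} — 0.
Only in 78a0fa1's history (behind): {193fc07, 67f68a0, 78a0fa1, a5a8c05, b25a0ff, effa1a5, fd25f20} — 7.

0 ahead, 7 behind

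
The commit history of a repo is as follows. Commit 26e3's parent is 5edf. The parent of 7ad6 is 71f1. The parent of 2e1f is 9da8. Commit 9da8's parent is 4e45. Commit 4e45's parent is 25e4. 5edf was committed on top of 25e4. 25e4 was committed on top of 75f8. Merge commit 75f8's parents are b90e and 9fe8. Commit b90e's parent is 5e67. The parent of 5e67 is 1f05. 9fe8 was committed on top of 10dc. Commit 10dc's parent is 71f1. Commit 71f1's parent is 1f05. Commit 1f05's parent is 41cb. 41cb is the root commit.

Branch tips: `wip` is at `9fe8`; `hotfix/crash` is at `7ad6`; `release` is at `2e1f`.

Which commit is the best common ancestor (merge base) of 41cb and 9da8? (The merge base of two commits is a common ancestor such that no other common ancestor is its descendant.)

Ancestors of 41cb: {41cb}.
Ancestors of 9da8: {10dc, 1f05, 25e4, 41cb, 4e45, 5e67, 71f1, 75f8, 9da8, 9fe8, b90e}.
Common ancestors: {41cb}.
The only common ancestor is 41cb, so it is the merge base.

41cb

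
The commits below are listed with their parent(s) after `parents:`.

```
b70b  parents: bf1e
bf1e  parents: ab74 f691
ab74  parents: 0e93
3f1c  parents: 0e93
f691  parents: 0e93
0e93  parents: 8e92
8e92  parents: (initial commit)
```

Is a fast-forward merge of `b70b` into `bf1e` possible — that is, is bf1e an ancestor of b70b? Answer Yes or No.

A fast-forward from bf1e to b70b is possible iff bf1e is an ancestor of b70b.
Ancestors of b70b: {0e93, 8e92, ab74, b70b, bf1e, f691}.
bf1e is among them, so fast-forward is possible.

Yes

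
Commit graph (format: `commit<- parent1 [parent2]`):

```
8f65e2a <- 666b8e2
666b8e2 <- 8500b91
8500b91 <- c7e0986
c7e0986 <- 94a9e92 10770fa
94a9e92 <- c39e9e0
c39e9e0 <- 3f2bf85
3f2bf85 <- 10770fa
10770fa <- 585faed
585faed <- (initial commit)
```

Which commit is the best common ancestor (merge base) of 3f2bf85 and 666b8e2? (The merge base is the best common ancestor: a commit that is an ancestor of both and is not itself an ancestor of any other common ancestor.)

Ancestors of 3f2bf85: {10770fa, 3f2bf85, 585faed}.
Ancestors of 666b8e2: {10770fa, 3f2bf85, 585faed, 666b8e2, 8500b91, 94a9e92, c39e9e0, c7e0986}.
Common ancestors: {10770fa, 3f2bf85, 585faed}.
Among these, 3f2bf85 is not an ancestor of any other common ancestor — it is the merge base.

3f2bf85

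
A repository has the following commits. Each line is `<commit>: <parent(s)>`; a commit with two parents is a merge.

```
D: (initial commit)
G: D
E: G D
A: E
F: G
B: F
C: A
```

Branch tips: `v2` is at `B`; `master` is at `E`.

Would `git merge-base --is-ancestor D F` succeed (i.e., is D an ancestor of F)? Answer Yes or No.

Yes

Ancestors of F (commits reachable by following parents): {D, F, G}.
D is in that set, so it is an ancestor of F.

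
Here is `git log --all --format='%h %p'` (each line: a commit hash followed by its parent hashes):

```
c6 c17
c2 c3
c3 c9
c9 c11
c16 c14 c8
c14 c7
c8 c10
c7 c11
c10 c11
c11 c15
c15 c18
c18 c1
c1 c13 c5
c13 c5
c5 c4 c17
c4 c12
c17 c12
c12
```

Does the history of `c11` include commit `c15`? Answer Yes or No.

Ancestors of c11 (commits reachable by following parents): {c1, c11, c12, c13, c15, c17, c18, c4, c5}.
c15 is in that set, so it is an ancestor of c11.

Yes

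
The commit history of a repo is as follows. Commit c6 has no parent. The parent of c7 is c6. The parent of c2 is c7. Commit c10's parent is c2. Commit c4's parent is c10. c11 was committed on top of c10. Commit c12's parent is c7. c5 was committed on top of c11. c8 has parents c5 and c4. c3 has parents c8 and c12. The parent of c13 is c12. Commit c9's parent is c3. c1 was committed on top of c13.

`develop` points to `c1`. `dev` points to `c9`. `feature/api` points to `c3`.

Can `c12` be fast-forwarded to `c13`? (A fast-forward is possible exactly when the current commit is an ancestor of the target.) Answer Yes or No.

Yes

A fast-forward from c12 to c13 is possible iff c12 is an ancestor of c13.
Ancestors of c13: {c12, c13, c6, c7}.
c12 is among them, so fast-forward is possible.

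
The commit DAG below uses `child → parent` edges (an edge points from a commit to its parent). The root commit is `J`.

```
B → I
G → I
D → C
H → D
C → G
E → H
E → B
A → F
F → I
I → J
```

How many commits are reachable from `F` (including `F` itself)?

Walking parent pointers from F: reachable set = {F, I, J}.
That is 3 commits.

3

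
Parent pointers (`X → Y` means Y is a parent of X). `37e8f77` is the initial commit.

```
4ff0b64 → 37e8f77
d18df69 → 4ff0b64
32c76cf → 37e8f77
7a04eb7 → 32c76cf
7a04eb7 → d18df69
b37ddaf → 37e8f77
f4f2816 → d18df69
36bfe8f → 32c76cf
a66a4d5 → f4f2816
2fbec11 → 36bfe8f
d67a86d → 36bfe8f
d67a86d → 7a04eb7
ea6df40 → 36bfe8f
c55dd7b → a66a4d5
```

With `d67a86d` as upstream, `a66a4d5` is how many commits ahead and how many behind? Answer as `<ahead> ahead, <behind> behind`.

Reachable from a66a4d5: {37e8f77, 4ff0b64, a66a4d5, d18df69, f4f2816}.
Reachable from d67a86d: {32c76cf, 36bfe8f, 37e8f77, 4ff0b64, 7a04eb7, d18df69, d67a86d}.
Only in a66a4d5's history (ahead): {a66a4d5, f4f2816} — 2.
Only in d67a86d's history (behind): {32c76cf, 36bfe8f, 7a04eb7, d67a86d} — 4.

2 ahead, 4 behind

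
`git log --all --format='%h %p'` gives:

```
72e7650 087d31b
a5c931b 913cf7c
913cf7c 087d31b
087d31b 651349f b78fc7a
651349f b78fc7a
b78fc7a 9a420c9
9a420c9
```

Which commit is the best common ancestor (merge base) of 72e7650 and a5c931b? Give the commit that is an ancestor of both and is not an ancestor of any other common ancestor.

Ancestors of 72e7650: {087d31b, 651349f, 72e7650, 9a420c9, b78fc7a}.
Ancestors of a5c931b: {087d31b, 651349f, 913cf7c, 9a420c9, a5c931b, b78fc7a}.
Common ancestors: {087d31b, 651349f, 9a420c9, b78fc7a}.
Among these, 087d31b is not an ancestor of any other common ancestor — it is the merge base.

087d31b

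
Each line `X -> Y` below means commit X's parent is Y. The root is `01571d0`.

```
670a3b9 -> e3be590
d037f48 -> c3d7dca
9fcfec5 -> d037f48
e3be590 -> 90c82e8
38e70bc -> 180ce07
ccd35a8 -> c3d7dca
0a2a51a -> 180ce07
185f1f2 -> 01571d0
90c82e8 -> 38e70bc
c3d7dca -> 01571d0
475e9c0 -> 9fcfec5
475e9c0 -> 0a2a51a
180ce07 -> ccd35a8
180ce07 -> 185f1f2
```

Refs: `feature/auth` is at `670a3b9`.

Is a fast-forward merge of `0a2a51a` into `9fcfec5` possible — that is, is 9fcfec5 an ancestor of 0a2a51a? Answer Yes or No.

No

A fast-forward from 9fcfec5 to 0a2a51a is possible iff 9fcfec5 is an ancestor of 0a2a51a.
Ancestors of 0a2a51a: {01571d0, 0a2a51a, 180ce07, 185f1f2, c3d7dca, ccd35a8}.
9fcfec5 is not among them, so fast-forward is not possible.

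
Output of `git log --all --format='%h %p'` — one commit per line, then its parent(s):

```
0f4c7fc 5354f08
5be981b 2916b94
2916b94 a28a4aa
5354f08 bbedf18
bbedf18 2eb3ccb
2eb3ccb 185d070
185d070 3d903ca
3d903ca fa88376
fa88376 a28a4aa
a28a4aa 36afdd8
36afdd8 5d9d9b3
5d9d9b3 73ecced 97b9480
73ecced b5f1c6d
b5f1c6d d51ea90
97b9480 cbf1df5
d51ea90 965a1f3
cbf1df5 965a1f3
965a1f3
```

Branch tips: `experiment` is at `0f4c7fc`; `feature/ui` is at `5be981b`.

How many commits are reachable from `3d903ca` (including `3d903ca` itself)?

11

Walking parent pointers from 3d903ca: reachable set = {36afdd8, 3d903ca, 5d9d9b3, 73ecced, 965a1f3, 97b9480, a28a4aa, b5f1c6d, cbf1df5, d51ea90, fa88376}.
That is 11 commits.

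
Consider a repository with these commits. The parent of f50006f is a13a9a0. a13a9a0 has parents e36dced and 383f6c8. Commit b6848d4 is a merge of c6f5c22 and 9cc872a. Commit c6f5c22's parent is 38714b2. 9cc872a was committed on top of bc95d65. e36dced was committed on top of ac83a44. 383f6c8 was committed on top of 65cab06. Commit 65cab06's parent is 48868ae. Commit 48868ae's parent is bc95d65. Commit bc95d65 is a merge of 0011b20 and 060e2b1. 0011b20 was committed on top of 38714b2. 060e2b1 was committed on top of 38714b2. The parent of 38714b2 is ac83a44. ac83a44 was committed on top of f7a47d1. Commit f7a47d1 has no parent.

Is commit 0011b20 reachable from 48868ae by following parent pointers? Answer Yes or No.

Ancestors of 48868ae (commits reachable by following parents): {0011b20, 060e2b1, 38714b2, 48868ae, ac83a44, bc95d65, f7a47d1}.
0011b20 is in that set, so it is an ancestor of 48868ae.

Yes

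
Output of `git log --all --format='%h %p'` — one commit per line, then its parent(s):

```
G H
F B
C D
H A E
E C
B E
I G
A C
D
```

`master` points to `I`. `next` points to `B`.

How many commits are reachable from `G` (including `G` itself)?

6

Walking parent pointers from G: reachable set = {A, C, D, E, G, H}.
That is 6 commits.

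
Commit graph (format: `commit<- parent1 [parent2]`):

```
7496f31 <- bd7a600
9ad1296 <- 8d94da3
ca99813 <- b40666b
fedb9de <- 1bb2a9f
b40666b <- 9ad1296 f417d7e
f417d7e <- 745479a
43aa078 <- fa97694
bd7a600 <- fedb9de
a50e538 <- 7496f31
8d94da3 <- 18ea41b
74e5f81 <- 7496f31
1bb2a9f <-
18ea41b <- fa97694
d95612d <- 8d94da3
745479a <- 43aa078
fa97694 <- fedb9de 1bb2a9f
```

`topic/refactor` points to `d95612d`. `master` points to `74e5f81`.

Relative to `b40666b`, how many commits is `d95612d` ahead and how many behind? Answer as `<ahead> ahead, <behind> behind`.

1 ahead, 5 behind

Reachable from d95612d: {18ea41b, 1bb2a9f, 8d94da3, d95612d, fa97694, fedb9de}.
Reachable from b40666b: {18ea41b, 1bb2a9f, 43aa078, 745479a, 8d94da3, 9ad1296, b40666b, f417d7e, fa97694, fedb9de}.
Only in d95612d's history (ahead): {d95612d} — 1.
Only in b40666b's history (behind): {43aa078, 745479a, 9ad1296, b40666b, f417d7e} — 5.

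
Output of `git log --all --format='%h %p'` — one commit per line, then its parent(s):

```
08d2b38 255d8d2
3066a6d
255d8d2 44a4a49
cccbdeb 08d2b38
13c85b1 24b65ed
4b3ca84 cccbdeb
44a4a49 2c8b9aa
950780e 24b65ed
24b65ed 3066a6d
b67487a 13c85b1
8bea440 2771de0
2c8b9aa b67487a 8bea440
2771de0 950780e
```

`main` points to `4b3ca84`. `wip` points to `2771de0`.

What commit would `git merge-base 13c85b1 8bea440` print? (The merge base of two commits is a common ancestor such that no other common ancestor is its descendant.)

24b65ed

Ancestors of 13c85b1: {13c85b1, 24b65ed, 3066a6d}.
Ancestors of 8bea440: {24b65ed, 2771de0, 3066a6d, 8bea440, 950780e}.
Common ancestors: {24b65ed, 3066a6d}.
Among these, 24b65ed is not an ancestor of any other common ancestor — it is the merge base.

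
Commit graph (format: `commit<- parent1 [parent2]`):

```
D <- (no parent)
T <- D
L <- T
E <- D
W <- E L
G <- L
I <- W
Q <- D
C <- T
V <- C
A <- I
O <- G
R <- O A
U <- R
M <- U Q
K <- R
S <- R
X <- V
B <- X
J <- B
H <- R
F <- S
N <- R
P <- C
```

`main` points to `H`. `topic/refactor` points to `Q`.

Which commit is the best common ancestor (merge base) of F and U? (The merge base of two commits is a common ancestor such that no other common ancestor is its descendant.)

Ancestors of F: {A, D, E, F, G, I, L, O, R, S, T, W}.
Ancestors of U: {A, D, E, G, I, L, O, R, T, U, W}.
Common ancestors: {A, D, E, G, I, L, O, R, T, W}.
Among these, R is not an ancestor of any other common ancestor — it is the merge base.

R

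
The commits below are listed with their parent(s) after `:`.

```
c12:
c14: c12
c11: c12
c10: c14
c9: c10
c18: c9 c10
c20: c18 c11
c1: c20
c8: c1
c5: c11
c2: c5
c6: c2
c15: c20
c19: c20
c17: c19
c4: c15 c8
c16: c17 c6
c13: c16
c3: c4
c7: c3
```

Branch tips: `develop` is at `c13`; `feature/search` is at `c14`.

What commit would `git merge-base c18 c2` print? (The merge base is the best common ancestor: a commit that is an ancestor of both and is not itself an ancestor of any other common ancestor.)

Ancestors of c18: {c10, c12, c14, c18, c9}.
Ancestors of c2: {c11, c12, c2, c5}.
Common ancestors: {c12}.
The only common ancestor is c12, so it is the merge base.

c12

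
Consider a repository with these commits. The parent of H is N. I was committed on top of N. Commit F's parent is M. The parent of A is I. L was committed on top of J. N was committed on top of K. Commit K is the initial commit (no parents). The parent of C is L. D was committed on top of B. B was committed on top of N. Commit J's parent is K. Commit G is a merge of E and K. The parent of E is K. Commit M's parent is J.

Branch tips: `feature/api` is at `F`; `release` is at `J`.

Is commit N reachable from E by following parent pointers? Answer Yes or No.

No

Ancestors of E: {E, K}.
N is not in that set, so it is not an ancestor of E.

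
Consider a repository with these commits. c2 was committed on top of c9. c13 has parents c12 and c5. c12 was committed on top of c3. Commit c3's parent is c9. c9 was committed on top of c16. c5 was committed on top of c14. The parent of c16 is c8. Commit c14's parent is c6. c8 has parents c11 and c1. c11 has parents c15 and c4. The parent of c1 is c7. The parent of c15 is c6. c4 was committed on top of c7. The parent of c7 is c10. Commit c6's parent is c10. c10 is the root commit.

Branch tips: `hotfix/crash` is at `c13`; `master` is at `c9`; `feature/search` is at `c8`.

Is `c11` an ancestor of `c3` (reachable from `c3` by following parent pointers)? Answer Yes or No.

Ancestors of c3 (commits reachable by following parents): {c1, c10, c11, c15, c16, c3, c4, c6, c7, c8, c9}.
c11 is in that set, so it is an ancestor of c3.

Yes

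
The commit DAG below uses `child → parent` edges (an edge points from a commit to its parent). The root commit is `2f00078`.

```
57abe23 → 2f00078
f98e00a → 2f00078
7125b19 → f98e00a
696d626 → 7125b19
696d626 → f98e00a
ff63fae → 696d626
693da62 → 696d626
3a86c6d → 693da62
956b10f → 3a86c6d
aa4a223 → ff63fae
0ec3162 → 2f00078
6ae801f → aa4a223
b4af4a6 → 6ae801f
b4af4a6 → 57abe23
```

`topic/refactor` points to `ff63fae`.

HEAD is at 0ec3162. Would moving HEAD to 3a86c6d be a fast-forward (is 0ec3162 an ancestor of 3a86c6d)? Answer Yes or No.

No

A fast-forward from 0ec3162 to 3a86c6d is possible iff 0ec3162 is an ancestor of 3a86c6d.
Ancestors of 3a86c6d: {2f00078, 3a86c6d, 693da62, 696d626, 7125b19, f98e00a}.
0ec3162 is not among them, so fast-forward is not possible.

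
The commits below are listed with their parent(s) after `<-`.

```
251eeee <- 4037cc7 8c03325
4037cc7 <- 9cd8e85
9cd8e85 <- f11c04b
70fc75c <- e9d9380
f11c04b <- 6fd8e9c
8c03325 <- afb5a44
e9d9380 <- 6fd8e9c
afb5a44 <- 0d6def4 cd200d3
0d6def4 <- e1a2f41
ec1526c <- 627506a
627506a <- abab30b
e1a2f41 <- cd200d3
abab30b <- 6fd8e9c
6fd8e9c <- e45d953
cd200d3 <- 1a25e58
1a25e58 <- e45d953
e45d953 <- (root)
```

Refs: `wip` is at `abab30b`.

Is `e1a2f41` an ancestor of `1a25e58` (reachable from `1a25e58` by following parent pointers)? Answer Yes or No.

Ancestors of 1a25e58: {1a25e58, e45d953}.
e1a2f41 is not in that set, so it is not an ancestor of 1a25e58.

No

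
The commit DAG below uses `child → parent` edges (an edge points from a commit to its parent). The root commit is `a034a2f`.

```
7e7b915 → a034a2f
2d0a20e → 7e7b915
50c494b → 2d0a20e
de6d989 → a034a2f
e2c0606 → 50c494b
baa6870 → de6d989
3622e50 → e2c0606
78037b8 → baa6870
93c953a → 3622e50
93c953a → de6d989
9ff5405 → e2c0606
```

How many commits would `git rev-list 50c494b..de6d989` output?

Reachable from de6d989: {a034a2f, de6d989}.
Reachable from 50c494b: {2d0a20e, 50c494b, 7e7b915, a034a2f}.
In de6d989's history but not 50c494b's: {de6d989} — 1 commit.

1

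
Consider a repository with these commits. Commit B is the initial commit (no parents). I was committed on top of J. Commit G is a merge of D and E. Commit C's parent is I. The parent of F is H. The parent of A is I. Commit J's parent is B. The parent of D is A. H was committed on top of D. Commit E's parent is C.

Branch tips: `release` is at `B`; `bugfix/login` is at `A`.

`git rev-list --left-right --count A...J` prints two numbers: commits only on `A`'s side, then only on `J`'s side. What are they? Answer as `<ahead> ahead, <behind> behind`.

Reachable from A: {A, B, I, J}.
Reachable from J: {B, J}.
Only in A's history (ahead): {A, I} — 2.
Only in J's history (behind): {} — 0.

2 ahead, 0 behind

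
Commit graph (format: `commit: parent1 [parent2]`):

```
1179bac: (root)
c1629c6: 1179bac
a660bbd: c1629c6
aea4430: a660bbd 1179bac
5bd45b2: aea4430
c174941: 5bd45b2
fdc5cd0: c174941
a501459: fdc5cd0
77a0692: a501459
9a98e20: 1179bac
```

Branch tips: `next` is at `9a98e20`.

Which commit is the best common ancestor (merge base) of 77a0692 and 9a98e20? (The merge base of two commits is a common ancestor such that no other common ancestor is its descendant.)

Ancestors of 77a0692: {1179bac, 5bd45b2, 77a0692, a501459, a660bbd, aea4430, c1629c6, c174941, fdc5cd0}.
Ancestors of 9a98e20: {1179bac, 9a98e20}.
Common ancestors: {1179bac}.
The only common ancestor is 1179bac, so it is the merge base.

1179bac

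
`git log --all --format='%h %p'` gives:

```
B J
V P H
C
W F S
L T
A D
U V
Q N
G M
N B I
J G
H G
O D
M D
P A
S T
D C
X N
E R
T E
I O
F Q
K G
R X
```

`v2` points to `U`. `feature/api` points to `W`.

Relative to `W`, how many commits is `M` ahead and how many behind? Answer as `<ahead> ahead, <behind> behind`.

0 ahead, 14 behind

Reachable from M: {C, D, M}.
Reachable from W: {B, C, D, E, F, G, I, J, M, N, O, Q, R, S, T, W, X}.
Only in M's history (ahead): {} — 0.
Only in W's history (behind): {B, E, F, G, I, J, N, O, Q, R, S, T, W, X} — 14.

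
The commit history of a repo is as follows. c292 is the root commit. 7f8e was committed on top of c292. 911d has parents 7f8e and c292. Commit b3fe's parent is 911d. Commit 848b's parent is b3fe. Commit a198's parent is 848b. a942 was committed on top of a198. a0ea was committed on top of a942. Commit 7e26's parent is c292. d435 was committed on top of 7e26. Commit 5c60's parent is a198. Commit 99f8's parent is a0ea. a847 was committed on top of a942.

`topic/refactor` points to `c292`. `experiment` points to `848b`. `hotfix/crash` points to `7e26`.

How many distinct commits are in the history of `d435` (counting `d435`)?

Walking parent pointers from d435: reachable set = {7e26, c292, d435}.
That is 3 commits.

3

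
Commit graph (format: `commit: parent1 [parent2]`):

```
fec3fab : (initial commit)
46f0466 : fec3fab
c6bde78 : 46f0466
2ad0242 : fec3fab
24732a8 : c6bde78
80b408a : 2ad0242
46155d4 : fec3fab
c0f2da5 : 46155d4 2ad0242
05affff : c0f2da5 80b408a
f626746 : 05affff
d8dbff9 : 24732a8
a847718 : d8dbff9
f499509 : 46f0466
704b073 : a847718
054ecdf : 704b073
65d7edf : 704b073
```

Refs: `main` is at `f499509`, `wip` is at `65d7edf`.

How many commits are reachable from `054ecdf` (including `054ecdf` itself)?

8

Walking parent pointers from 054ecdf: reachable set = {054ecdf, 24732a8, 46f0466, 704b073, a847718, c6bde78, d8dbff9, fec3fab}.
That is 8 commits.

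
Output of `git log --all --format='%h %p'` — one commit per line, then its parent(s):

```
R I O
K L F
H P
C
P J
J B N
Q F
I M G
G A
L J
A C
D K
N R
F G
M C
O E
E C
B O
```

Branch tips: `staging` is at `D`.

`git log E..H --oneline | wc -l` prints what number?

Reachable from H: {A, B, C, E, G, H, I, J, M, N, O, P, R}.
Reachable from E: {C, E}.
In H's history but not E's: {A, B, G, H, I, J, M, N, O, P, R} — 11 commits.

11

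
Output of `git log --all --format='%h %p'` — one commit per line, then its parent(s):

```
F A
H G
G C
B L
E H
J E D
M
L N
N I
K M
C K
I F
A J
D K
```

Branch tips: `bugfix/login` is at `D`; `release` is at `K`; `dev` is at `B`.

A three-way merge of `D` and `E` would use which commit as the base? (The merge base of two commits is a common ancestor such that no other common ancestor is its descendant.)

Ancestors of D: {D, K, M}.
Ancestors of E: {C, E, G, H, K, M}.
Common ancestors: {K, M}.
Among these, K is not an ancestor of any other common ancestor — it is the merge base.

K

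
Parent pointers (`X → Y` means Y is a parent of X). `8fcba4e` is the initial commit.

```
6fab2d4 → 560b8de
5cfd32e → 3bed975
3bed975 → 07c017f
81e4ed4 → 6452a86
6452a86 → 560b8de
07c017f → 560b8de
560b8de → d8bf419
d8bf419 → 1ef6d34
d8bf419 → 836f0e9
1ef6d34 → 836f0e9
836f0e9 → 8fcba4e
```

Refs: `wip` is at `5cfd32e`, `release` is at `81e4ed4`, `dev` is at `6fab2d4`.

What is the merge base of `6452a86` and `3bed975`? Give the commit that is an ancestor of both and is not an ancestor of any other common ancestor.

Ancestors of 6452a86: {1ef6d34, 560b8de, 6452a86, 836f0e9, 8fcba4e, d8bf419}.
Ancestors of 3bed975: {07c017f, 1ef6d34, 3bed975, 560b8de, 836f0e9, 8fcba4e, d8bf419}.
Common ancestors: {1ef6d34, 560b8de, 836f0e9, 8fcba4e, d8bf419}.
Among these, 560b8de is not an ancestor of any other common ancestor — it is the merge base.

560b8de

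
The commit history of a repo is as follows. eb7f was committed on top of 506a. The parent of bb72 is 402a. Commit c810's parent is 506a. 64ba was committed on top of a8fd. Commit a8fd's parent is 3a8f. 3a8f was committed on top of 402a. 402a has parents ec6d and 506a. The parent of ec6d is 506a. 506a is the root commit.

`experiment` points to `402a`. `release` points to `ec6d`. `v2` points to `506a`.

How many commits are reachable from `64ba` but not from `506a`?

Reachable from 64ba: {3a8f, 402a, 506a, 64ba, a8fd, ec6d}.
Reachable from 506a: {506a}.
In 64ba's history but not 506a's: {3a8f, 402a, 64ba, a8fd, ec6d} — 5 commits.

5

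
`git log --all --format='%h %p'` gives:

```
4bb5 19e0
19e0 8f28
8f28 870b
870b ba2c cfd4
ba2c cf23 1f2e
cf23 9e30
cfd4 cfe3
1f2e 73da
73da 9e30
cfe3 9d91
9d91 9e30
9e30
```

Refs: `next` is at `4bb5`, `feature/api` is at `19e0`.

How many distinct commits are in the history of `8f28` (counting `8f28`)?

Walking parent pointers from 8f28: reachable set = {1f2e, 73da, 870b, 8f28, 9d91, 9e30, ba2c, cf23, cfd4, cfe3}.
That is 10 commits.

10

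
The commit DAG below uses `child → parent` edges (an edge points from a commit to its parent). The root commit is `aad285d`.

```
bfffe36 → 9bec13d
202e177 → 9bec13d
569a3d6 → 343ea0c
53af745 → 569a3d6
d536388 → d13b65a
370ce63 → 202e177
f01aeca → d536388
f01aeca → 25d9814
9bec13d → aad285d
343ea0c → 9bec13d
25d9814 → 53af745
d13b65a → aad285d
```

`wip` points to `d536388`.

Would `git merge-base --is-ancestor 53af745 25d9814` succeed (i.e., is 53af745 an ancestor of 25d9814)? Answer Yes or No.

Yes

Ancestors of 25d9814 (commits reachable by following parents): {25d9814, 343ea0c, 53af745, 569a3d6, 9bec13d, aad285d}.
53af745 is in that set, so it is an ancestor of 25d9814.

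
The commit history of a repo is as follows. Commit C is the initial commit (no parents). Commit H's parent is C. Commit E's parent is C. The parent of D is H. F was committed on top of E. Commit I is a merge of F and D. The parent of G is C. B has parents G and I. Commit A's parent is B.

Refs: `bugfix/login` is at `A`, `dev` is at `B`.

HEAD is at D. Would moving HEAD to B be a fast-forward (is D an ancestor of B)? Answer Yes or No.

Yes

A fast-forward from D to B is possible iff D is an ancestor of B.
Ancestors of B: {B, C, D, E, F, G, H, I}.
D is among them, so fast-forward is possible.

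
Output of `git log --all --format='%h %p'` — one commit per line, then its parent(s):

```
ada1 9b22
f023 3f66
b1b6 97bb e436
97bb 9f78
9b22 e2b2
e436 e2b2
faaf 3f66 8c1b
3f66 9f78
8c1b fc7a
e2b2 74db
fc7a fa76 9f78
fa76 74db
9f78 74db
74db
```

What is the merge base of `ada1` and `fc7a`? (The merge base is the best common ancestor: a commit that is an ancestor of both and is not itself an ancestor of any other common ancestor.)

Ancestors of ada1: {74db, 9b22, ada1, e2b2}.
Ancestors of fc7a: {74db, 9f78, fa76, fc7a}.
Common ancestors: {74db}.
The only common ancestor is 74db, so it is the merge base.

74db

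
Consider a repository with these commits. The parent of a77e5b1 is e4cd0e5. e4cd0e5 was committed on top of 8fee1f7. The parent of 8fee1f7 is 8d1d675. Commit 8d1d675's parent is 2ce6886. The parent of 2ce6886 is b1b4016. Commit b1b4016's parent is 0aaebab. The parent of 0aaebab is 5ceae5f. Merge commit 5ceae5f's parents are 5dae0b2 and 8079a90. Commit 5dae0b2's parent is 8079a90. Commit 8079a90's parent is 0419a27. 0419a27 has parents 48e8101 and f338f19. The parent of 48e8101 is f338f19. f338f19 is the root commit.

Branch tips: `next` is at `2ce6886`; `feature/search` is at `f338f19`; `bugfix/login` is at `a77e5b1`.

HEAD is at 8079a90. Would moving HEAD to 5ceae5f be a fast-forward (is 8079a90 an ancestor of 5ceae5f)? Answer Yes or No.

A fast-forward from 8079a90 to 5ceae5f is possible iff 8079a90 is an ancestor of 5ceae5f.
Ancestors of 5ceae5f: {0419a27, 48e8101, 5ceae5f, 5dae0b2, 8079a90, f338f19}.
8079a90 is among them, so fast-forward is possible.

Yes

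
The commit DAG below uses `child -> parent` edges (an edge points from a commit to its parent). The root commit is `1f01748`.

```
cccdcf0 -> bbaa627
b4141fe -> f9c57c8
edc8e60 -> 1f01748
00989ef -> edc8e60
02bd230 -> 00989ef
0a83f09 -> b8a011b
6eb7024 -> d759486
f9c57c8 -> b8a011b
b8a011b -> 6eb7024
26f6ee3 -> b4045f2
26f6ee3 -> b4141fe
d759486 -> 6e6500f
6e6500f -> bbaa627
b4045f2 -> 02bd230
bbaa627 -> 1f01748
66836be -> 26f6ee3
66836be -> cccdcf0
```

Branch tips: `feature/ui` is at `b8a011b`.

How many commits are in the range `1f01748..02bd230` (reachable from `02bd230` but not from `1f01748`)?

Reachable from 02bd230: {00989ef, 02bd230, 1f01748, edc8e60}.
Reachable from 1f01748: {1f01748}.
In 02bd230's history but not 1f01748's: {00989ef, 02bd230, edc8e60} — 3 commits.

3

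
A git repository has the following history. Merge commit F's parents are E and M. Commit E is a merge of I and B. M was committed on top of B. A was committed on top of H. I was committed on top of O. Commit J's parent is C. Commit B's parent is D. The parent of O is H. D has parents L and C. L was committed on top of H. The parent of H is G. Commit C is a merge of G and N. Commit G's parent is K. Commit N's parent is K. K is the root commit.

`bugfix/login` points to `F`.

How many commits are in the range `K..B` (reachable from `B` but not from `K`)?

7

Reachable from B: {B, C, D, G, H, K, L, N}.
Reachable from K: {K}.
In B's history but not K's: {B, C, D, G, H, L, N} — 7 commits.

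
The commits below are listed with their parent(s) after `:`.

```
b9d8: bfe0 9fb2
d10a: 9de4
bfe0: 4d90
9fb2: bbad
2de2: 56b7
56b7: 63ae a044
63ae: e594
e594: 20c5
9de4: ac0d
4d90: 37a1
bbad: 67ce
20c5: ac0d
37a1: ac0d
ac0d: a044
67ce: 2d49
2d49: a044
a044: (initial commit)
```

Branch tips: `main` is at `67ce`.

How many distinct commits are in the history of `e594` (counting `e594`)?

4

Walking parent pointers from e594: reachable set = {20c5, a044, ac0d, e594}.
That is 4 commits.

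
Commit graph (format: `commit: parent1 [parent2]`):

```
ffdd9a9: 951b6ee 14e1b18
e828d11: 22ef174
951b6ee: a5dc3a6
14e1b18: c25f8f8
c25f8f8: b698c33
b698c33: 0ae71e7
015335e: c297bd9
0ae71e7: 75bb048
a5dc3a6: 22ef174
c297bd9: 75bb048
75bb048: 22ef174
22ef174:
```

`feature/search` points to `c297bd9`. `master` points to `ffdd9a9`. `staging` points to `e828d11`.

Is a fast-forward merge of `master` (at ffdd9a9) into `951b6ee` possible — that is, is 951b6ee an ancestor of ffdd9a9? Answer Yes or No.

A fast-forward from 951b6ee to ffdd9a9 is possible iff 951b6ee is an ancestor of ffdd9a9.
Ancestors of ffdd9a9: {0ae71e7, 14e1b18, 22ef174, 75bb048, 951b6ee, a5dc3a6, b698c33, c25f8f8, ffdd9a9}.
951b6ee is among them, so fast-forward is possible.

Yes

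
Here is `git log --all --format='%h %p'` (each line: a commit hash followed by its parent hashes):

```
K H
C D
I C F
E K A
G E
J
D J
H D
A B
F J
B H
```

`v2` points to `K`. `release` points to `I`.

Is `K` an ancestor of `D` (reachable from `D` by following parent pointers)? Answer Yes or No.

Ancestors of D: {D, J}.
K is not in that set, so it is not an ancestor of D.

No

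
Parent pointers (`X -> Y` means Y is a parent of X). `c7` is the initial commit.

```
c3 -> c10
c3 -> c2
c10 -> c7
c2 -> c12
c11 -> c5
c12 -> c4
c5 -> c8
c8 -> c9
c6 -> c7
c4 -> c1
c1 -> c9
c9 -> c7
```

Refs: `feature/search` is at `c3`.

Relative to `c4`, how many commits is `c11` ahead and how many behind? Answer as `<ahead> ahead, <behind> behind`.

Reachable from c11: {c11, c5, c7, c8, c9}.
Reachable from c4: {c1, c4, c7, c9}.
Only in c11's history (ahead): {c11, c5, c8} — 3.
Only in c4's history (behind): {c1, c4} — 2.

3 ahead, 2 behind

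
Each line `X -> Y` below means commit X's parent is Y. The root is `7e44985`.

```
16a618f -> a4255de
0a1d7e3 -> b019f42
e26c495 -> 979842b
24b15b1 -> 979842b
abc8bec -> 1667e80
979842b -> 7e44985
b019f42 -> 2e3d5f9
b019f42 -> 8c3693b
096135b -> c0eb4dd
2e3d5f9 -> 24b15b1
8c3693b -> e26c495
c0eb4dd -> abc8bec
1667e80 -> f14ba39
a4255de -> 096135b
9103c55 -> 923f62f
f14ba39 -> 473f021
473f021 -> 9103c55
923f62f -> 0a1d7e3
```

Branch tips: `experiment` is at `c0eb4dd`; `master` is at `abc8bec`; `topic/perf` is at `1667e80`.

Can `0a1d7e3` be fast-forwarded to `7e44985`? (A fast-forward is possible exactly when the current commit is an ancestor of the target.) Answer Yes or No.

No

A fast-forward from 0a1d7e3 to 7e44985 is possible iff 0a1d7e3 is an ancestor of 7e44985.
Ancestors of 7e44985: {7e44985}.
0a1d7e3 is not among them, so fast-forward is not possible.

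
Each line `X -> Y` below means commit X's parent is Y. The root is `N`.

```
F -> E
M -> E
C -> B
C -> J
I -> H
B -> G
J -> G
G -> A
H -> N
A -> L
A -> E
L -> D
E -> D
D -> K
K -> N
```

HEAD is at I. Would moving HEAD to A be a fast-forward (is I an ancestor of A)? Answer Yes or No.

No

A fast-forward from I to A is possible iff I is an ancestor of A.
Ancestors of A: {A, D, E, K, L, N}.
I is not among them, so fast-forward is not possible.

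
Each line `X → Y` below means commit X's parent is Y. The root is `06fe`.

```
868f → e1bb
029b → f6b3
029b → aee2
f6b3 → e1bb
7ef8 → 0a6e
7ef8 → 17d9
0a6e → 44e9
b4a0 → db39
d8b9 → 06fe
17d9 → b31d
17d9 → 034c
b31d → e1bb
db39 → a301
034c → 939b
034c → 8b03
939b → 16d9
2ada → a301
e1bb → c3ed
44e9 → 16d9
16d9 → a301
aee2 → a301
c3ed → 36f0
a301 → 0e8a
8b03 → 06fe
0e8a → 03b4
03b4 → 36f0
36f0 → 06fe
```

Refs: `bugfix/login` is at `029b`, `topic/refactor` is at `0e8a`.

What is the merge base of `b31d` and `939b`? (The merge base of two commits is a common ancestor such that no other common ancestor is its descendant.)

36f0

Ancestors of b31d: {06fe, 36f0, b31d, c3ed, e1bb}.
Ancestors of 939b: {03b4, 06fe, 0e8a, 16d9, 36f0, 939b, a301}.
Common ancestors: {06fe, 36f0}.
Among these, 36f0 is not an ancestor of any other common ancestor — it is the merge base.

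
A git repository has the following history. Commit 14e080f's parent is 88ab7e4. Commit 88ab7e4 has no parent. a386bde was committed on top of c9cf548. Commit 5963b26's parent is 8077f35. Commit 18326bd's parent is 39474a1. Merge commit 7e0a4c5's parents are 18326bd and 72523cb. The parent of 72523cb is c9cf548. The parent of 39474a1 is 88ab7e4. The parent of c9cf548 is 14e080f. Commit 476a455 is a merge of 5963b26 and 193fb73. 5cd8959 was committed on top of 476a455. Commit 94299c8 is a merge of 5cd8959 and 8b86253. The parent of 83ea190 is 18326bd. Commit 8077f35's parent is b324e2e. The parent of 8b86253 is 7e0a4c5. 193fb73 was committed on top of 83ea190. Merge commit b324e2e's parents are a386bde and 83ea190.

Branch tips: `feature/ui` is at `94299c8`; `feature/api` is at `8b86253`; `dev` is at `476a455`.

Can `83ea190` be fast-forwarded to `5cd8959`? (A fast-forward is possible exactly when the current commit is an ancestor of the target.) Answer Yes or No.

Yes

A fast-forward from 83ea190 to 5cd8959 is possible iff 83ea190 is an ancestor of 5cd8959.
Ancestors of 5cd8959: {14e080f, 18326bd, 193fb73, 39474a1, 476a455, 5963b26, 5cd8959, 8077f35, 83ea190, 88ab7e4, a386bde, b324e2e, c9cf548}.
83ea190 is among them, so fast-forward is possible.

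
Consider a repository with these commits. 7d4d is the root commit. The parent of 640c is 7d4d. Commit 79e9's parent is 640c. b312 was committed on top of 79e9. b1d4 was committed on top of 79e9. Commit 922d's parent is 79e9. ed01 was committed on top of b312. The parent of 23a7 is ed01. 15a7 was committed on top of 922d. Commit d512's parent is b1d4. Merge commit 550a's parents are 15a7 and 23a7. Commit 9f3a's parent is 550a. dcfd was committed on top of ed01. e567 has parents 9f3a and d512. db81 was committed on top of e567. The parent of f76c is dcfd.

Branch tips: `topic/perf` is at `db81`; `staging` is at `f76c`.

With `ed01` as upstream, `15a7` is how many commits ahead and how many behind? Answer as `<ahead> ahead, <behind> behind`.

Reachable from 15a7: {15a7, 640c, 79e9, 7d4d, 922d}.
Reachable from ed01: {640c, 79e9, 7d4d, b312, ed01}.
Only in 15a7's history (ahead): {15a7, 922d} — 2.
Only in ed01's history (behind): {b312, ed01} — 2.

2 ahead, 2 behind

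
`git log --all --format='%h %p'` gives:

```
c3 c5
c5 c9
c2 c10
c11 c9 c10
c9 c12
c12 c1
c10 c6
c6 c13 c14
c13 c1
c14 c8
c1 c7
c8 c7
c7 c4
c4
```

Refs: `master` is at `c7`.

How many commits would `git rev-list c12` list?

Walking parent pointers from c12: reachable set = {c1, c12, c4, c7}.
That is 4 commits.

4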